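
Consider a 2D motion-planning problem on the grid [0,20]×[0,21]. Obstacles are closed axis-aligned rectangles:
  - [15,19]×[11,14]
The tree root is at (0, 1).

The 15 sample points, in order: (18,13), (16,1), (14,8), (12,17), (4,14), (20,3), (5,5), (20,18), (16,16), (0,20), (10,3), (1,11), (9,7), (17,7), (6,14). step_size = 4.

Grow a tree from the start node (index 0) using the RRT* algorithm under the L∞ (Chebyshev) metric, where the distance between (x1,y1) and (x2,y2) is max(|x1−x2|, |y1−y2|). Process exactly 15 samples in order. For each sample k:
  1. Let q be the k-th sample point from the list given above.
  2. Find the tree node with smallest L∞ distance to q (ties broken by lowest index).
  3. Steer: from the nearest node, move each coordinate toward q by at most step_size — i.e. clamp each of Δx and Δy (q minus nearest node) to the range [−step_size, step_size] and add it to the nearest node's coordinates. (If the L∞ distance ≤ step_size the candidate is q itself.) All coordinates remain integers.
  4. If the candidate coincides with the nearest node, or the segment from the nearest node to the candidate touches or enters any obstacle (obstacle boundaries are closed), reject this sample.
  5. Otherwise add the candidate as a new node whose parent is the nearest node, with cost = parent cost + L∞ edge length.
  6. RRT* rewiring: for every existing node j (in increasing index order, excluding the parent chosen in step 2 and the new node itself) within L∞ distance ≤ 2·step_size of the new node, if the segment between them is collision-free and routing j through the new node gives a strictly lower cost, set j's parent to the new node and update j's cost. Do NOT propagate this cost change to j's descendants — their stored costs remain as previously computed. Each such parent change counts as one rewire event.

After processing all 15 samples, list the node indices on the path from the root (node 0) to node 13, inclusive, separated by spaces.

Path: 0 1 4 13

1. q=(18,13) nearest=0 d=18 new=(4,5) → add node 1 parent=0 cost=4
2. q=(16,1) nearest=1 d=12 new=(8,1) → add node 2 parent=1 cost=8
3. q=(14,8) nearest=2 d=7 new=(12,5) → add node 3 parent=2 cost=12
4. q=(12,17) nearest=1 d=12 new=(8,9) → add node 4 parent=1 cost=8
5. q=(4,14) nearest=4 d=5 new=(4,13) → add node 5 parent=4 cost=12
6. q=(20,3) nearest=3 d=8 new=(16,3) → add node 6 parent=3 cost=16
7. q=(5,5) nearest=1 d=1 new=(5,5) → add node 7 parent=1 cost=5
8. q=(20,18) nearest=4 d=12 new=(12,13) → add node 8 parent=4 cost=12
9. q=(16,16) nearest=8 d=4 new=(16,16) → add node 9 parent=8 cost=16
10. q=(0,20) nearest=5 d=7 new=(0,17) → add node 10 parent=5 cost=16
11. q=(10,3) nearest=2 d=2 new=(10,3) → add node 11 parent=2 cost=10
12. q=(1,11) nearest=5 d=3 new=(1,11) → add node 12 parent=5 cost=15
13. q=(9,7) nearest=4 d=2 new=(9,7) → add node 13 parent=4 cost=10
14. q=(17,7) nearest=6 d=4 new=(17,7) → add node 14 parent=6 cost=20
15. q=(6,14) nearest=5 d=2 new=(6,14) → add node 15 parent=5 cost=14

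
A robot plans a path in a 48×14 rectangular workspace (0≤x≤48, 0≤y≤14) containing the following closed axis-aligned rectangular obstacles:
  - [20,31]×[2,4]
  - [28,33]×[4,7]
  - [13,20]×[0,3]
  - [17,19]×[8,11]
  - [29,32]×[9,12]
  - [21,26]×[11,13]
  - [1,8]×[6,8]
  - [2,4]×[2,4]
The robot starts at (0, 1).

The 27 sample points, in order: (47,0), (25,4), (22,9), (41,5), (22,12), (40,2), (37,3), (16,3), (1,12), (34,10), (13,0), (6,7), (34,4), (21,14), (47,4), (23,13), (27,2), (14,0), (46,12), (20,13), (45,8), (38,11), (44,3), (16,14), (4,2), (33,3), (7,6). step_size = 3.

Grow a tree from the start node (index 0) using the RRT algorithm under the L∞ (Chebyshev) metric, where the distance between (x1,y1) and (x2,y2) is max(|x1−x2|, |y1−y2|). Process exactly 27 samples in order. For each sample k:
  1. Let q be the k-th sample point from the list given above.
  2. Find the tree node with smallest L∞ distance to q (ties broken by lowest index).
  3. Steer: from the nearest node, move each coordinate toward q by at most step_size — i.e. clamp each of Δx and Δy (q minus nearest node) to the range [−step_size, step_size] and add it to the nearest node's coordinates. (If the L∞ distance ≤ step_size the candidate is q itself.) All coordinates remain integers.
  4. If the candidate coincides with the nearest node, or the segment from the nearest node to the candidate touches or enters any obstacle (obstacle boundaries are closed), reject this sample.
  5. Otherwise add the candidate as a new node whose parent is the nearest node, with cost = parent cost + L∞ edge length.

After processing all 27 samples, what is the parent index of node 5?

1. q=(47,0) nearest=0 d=47 new=(3,0) → add node 1 parent=0 cost=3
2. q=(25,4) nearest=1 d=22 new=(6,3) → add node 2 parent=1 cost=6
3. q=(22,9) nearest=2 d=16 new=(9,6) → add node 3 parent=2 cost=9
4. q=(41,5) nearest=3 d=32 new=(12,5) → add node 4 parent=3 cost=12
5. q=(22,12) nearest=4 d=10 new=(15,8) → add node 5 parent=4 cost=15
6. q=(40,2) nearest=5 d=25 new=(18,5) → add node 6 parent=5 cost=18
7. q=(37,3) nearest=6 d=19 new=(21,3) → blocked by [20,31]×[2,4], reject
8. q=(16,3) nearest=6 d=2 new=(16,3) → blocked by [13,20]×[0,3], reject
9. q=(1,12) nearest=3 d=8 new=(6,9) → blocked by [1,8]×[6,8], reject
10. q=(34,10) nearest=6 d=16 new=(21,8) → add node 7 parent=6 cost=21
11. q=(13,0) nearest=4 d=5 new=(13,2) → blocked by [13,20]×[0,3], reject
12. q=(6,7) nearest=3 d=3 new=(6,7) → blocked by [1,8]×[6,8], reject
13. q=(34,4) nearest=7 d=13 new=(24,5) → add node 8 parent=7 cost=24
14. q=(21,14) nearest=5 d=6 new=(18,11) → blocked by [17,19]×[8,11], reject
15. q=(47,4) nearest=8 d=23 new=(27,4) → blocked by [20,31]×[2,4], reject
16. q=(23,13) nearest=7 d=5 new=(23,11) → blocked by [21,26]×[11,13], reject
17. q=(27,2) nearest=8 d=3 new=(27,2) → blocked by [20,31]×[2,4], reject
18. q=(14,0) nearest=4 d=5 new=(14,2) → blocked by [13,20]×[0,3], reject
19. q=(46,12) nearest=8 d=22 new=(27,8) → add node 9 parent=8 cost=27
20. q=(20,13) nearest=5 d=5 new=(18,11) → blocked by [17,19]×[8,11], reject
21. q=(45,8) nearest=9 d=18 new=(30,8) → add node 10 parent=9 cost=30
22. q=(38,11) nearest=10 d=8 new=(33,11) → blocked by [29,32]×[9,12], reject
23. q=(44,3) nearest=10 d=14 new=(33,5) → blocked by [28,33]×[4,7], reject
24. q=(16,14) nearest=5 d=6 new=(16,11) → add node 11 parent=5 cost=18
25. q=(4,2) nearest=1 d=2 new=(4,2) → blocked by [2,4]×[2,4], reject
26. q=(33,3) nearest=10 d=5 new=(33,5) → blocked by [28,33]×[4,7], reject
27. q=(7,6) nearest=3 d=2 new=(7,6) → blocked by [1,8]×[6,8], reject

Parent of node 5: 4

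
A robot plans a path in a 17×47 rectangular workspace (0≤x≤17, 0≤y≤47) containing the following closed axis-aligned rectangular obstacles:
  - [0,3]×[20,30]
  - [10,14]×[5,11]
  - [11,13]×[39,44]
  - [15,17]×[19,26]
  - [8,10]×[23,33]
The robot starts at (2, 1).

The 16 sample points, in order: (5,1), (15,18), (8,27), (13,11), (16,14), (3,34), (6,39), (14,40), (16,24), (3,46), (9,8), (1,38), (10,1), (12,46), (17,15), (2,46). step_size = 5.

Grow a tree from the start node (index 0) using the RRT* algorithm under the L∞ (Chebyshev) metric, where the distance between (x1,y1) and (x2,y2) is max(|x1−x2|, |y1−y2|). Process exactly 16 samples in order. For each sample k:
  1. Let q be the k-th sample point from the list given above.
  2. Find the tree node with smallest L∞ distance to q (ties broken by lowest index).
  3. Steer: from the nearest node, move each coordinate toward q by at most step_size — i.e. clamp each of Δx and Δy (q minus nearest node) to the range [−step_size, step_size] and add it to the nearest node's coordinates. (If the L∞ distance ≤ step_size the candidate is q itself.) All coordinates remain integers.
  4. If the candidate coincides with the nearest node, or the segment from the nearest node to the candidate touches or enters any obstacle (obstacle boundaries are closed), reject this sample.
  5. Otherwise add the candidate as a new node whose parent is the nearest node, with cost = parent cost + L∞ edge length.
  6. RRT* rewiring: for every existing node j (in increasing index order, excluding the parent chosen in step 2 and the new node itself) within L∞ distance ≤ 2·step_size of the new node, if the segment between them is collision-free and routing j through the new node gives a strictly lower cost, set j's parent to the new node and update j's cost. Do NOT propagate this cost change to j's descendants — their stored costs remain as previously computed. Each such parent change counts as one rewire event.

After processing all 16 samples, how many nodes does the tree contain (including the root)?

1. q=(5,1) nearest=0 d=3 new=(5,1) → add node 1 parent=0 cost=3
2. q=(15,18) nearest=0 d=17 new=(7,6) → add node 2 parent=0 cost=5
3. q=(8,27) nearest=2 d=21 new=(8,11) → add node 3 parent=2 cost=10
4. q=(13,11) nearest=3 d=5 new=(13,11) → blocked by [10,14]×[5,11], reject
5. q=(16,14) nearest=3 d=8 new=(13,14) → add node 4 parent=3 cost=15
6. q=(3,34) nearest=4 d=20 new=(8,19) → add node 5 parent=4 cost=20
7. q=(6,39) nearest=5 d=20 new=(6,24) → add node 6 parent=5 cost=25
8. q=(14,40) nearest=6 d=16 new=(11,29) → blocked by [8,10]×[23,33], reject
9. q=(16,24) nearest=5 d=8 new=(13,24) → add node 7 parent=5 cost=25
10. q=(3,46) nearest=6 d=22 new=(3,29) → blocked by [0,3]×[20,30], reject
11. q=(9,8) nearest=2 d=2 new=(9,8) → add node 8 parent=2 cost=7
12. q=(1,38) nearest=6 d=14 new=(1,29) → blocked by [0,3]×[20,30], reject
13. q=(10,1) nearest=1 d=5 new=(10,1) → add node 9 parent=1 cost=8
14. q=(12,46) nearest=6 d=22 new=(11,29) → blocked by [8,10]×[23,33], reject
15. q=(17,15) nearest=4 d=4 new=(17,15) → add node 10 parent=4 cost=19
16. q=(2,46) nearest=6 d=22 new=(2,29) → blocked by [0,3]×[20,30], reject

Node count: 11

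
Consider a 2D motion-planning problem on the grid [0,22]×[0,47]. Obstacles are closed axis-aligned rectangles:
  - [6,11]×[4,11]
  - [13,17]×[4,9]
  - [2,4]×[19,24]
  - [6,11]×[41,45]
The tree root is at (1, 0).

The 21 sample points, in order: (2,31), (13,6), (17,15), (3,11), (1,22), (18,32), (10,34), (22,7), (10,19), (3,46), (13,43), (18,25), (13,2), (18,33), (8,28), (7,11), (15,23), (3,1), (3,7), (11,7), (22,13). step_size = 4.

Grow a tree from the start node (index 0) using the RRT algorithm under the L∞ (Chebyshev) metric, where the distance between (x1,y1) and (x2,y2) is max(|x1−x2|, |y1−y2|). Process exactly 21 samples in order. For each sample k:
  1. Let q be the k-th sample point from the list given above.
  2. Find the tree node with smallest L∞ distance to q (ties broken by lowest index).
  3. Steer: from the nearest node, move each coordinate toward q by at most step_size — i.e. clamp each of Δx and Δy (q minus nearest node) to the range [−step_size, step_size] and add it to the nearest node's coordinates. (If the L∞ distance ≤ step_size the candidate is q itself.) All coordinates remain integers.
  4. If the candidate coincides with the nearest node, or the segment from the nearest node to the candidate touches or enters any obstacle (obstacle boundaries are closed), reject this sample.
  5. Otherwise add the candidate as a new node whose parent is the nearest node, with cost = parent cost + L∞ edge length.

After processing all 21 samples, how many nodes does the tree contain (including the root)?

Node count: 17

1. q=(2,31) nearest=0 d=31 new=(2,4) → add node 1 parent=0 cost=4
2. q=(13,6) nearest=1 d=11 new=(6,6) → blocked by [6,11]×[4,11], reject
3. q=(17,15) nearest=1 d=15 new=(6,8) → blocked by [6,11]×[4,11], reject
4. q=(3,11) nearest=1 d=7 new=(3,8) → add node 2 parent=1 cost=8
5. q=(1,22) nearest=2 d=14 new=(1,12) → add node 3 parent=2 cost=12
6. q=(18,32) nearest=3 d=20 new=(5,16) → add node 4 parent=3 cost=16
7. q=(10,34) nearest=4 d=18 new=(9,20) → add node 5 parent=4 cost=20
8. q=(22,7) nearest=5 d=13 new=(13,16) → add node 6 parent=5 cost=24
9. q=(10,19) nearest=5 d=1 new=(10,19) → add node 7 parent=5 cost=21
10. q=(3,46) nearest=5 d=26 new=(5,24) → add node 8 parent=5 cost=24
11. q=(13,43) nearest=8 d=19 new=(9,28) → add node 9 parent=8 cost=28
12. q=(18,25) nearest=7 d=8 new=(14,23) → add node 10 parent=7 cost=25
13. q=(13,2) nearest=2 d=10 new=(7,4) → blocked by [6,11]×[4,11], reject
14. q=(18,33) nearest=9 d=9 new=(13,32) → add node 11 parent=9 cost=32
15. q=(8,28) nearest=9 d=1 new=(8,28) → add node 12 parent=9 cost=29
16. q=(7,11) nearest=2 d=4 new=(7,11) → blocked by [6,11]×[4,11], reject
17. q=(15,23) nearest=10 d=1 new=(15,23) → add node 13 parent=10 cost=26
18. q=(3,1) nearest=0 d=2 new=(3,1) → add node 14 parent=0 cost=2
19. q=(3,7) nearest=2 d=1 new=(3,7) → add node 15 parent=2 cost=9
20. q=(11,7) nearest=2 d=8 new=(7,7) → blocked by [6,11]×[4,11], reject
21. q=(22,13) nearest=6 d=9 new=(17,13) → add node 16 parent=6 cost=28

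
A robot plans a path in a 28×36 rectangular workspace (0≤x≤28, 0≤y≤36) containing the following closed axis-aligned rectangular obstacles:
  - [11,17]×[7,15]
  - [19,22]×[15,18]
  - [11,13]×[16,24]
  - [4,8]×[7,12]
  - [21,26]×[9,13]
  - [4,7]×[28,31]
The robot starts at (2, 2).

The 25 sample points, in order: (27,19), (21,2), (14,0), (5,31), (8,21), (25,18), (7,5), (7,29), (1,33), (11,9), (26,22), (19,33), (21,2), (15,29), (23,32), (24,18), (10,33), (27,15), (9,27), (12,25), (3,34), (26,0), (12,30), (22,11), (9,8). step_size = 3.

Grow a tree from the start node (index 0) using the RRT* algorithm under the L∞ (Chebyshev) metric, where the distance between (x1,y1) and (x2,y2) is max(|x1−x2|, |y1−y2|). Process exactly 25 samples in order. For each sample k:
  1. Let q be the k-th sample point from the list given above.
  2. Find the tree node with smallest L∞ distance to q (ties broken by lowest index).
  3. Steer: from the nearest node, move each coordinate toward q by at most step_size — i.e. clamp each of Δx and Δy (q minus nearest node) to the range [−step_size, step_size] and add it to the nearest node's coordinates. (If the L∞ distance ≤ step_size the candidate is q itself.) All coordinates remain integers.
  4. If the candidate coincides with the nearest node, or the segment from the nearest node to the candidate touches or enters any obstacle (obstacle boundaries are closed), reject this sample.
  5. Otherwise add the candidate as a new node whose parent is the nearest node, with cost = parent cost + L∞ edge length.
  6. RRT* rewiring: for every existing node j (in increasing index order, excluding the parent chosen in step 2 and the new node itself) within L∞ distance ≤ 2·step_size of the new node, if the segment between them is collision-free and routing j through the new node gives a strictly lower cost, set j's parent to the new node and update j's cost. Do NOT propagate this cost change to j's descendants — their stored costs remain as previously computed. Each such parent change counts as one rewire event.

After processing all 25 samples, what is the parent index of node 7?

1. q=(27,19) nearest=0 d=25 new=(5,5) → add node 1 parent=0 cost=3
2. q=(21,2) nearest=1 d=16 new=(8,2) → add node 2 parent=1 cost=6
3. q=(14,0) nearest=2 d=6 new=(11,0) → add node 3 parent=2 cost=9
4. q=(5,31) nearest=1 d=26 new=(5,8) → blocked by [4,8]×[7,12], reject
5. q=(8,21) nearest=1 d=16 new=(8,8) → blocked by [4,8]×[7,12], reject
6. q=(25,18) nearest=2 d=17 new=(11,5) → add node 4 parent=2 cost=9
7. q=(7,5) nearest=1 d=2 new=(7,5) → add node 5 parent=1 cost=5
8. q=(7,29) nearest=1 d=24 new=(7,8) → blocked by [4,8]×[7,12], reject
9. q=(1,33) nearest=1 d=28 new=(2,8) → add node 6 parent=1 cost=6
10. q=(11,9) nearest=4 d=4 new=(11,8) → blocked by [11,17]×[7,15], reject
11. q=(26,22) nearest=4 d=17 new=(14,8) → blocked by [11,17]×[7,15], reject
12. q=(19,33) nearest=6 d=25 new=(5,11) → blocked by [4,8]×[7,12], reject
13. q=(21,2) nearest=3 d=10 new=(14,2) → add node 7 parent=3 cost=12
14. q=(15,29) nearest=6 d=21 new=(5,11) → blocked by [4,8]×[7,12], reject
15. q=(23,32) nearest=6 d=24 new=(5,11) → blocked by [4,8]×[7,12], reject
16. q=(24,18) nearest=4 d=13 new=(14,8) → blocked by [11,17]×[7,15], reject
17. q=(10,33) nearest=6 d=25 new=(5,11) → blocked by [4,8]×[7,12], reject
18. q=(27,15) nearest=7 d=13 new=(17,5) → add node 8 parent=7 cost=15
19. q=(9,27) nearest=6 d=19 new=(5,11) → blocked by [4,8]×[7,12], reject
20. q=(12,25) nearest=6 d=17 new=(5,11) → blocked by [4,8]×[7,12], reject
21. q=(3,34) nearest=6 d=26 new=(3,11) → add node 9 parent=6 cost=9
22. q=(26,0) nearest=8 d=9 new=(20,2) → add node 10 parent=8 cost=18
23. q=(12,30) nearest=9 d=19 new=(6,14) → blocked by [4,8]×[7,12], reject
24. q=(22,11) nearest=8 d=6 new=(20,8) → add node 11 parent=8 cost=18
25. q=(9,8) nearest=4 d=3 new=(9,8) → add node 12 parent=4 cost=12

Parent of node 7: 3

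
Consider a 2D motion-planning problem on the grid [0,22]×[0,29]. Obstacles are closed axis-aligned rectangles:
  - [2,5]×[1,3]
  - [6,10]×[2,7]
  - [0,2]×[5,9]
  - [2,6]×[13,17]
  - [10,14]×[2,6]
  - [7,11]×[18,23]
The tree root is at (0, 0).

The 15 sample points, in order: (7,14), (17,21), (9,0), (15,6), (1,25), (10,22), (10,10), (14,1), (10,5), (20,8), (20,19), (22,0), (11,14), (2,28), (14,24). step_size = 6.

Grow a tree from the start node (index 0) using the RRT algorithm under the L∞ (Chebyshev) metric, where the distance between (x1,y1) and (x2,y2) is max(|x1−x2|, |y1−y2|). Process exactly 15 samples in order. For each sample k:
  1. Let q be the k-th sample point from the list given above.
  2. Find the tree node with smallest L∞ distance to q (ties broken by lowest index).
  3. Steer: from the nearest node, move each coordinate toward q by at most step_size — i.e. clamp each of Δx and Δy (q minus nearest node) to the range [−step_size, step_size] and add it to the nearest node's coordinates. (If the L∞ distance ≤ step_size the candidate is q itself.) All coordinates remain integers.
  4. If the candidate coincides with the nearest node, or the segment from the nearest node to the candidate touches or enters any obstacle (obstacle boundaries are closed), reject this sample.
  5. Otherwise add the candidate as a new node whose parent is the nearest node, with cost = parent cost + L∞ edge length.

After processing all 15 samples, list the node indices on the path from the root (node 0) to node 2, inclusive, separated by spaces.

Path: 0 1 2

1. q=(7,14) nearest=0 d=14 new=(6,6) → blocked by [2,5]×[1,3], reject
2. q=(17,21) nearest=0 d=21 new=(6,6) → blocked by [2,5]×[1,3], reject
3. q=(9,0) nearest=0 d=9 new=(6,0) → add node 1 parent=0 cost=6
4. q=(15,6) nearest=1 d=9 new=(12,6) → blocked by [6,10]×[2,7], reject
5. q=(1,25) nearest=0 d=25 new=(1,6) → blocked by [0,2]×[5,9], reject
6. q=(10,22) nearest=0 d=22 new=(6,6) → blocked by [2,5]×[1,3], reject
7. q=(10,10) nearest=0 d=10 new=(6,6) → blocked by [2,5]×[1,3], reject
8. q=(14,1) nearest=1 d=8 new=(12,1) → add node 2 parent=1 cost=12
9. q=(10,5) nearest=2 d=4 new=(10,5) → blocked by [6,10]×[2,7], reject
10. q=(20,8) nearest=2 d=8 new=(18,7) → blocked by [10,14]×[2,6], reject
11. q=(20,19) nearest=2 d=18 new=(18,7) → blocked by [10,14]×[2,6], reject
12. q=(22,0) nearest=2 d=10 new=(18,0) → add node 3 parent=2 cost=18
13. q=(11,14) nearest=2 d=13 new=(11,7) → blocked by [10,14]×[2,6], reject
14. q=(2,28) nearest=2 d=27 new=(6,7) → blocked by [6,10]×[2,7], reject
15. q=(14,24) nearest=2 d=23 new=(14,7) → blocked by [10,14]×[2,6], reject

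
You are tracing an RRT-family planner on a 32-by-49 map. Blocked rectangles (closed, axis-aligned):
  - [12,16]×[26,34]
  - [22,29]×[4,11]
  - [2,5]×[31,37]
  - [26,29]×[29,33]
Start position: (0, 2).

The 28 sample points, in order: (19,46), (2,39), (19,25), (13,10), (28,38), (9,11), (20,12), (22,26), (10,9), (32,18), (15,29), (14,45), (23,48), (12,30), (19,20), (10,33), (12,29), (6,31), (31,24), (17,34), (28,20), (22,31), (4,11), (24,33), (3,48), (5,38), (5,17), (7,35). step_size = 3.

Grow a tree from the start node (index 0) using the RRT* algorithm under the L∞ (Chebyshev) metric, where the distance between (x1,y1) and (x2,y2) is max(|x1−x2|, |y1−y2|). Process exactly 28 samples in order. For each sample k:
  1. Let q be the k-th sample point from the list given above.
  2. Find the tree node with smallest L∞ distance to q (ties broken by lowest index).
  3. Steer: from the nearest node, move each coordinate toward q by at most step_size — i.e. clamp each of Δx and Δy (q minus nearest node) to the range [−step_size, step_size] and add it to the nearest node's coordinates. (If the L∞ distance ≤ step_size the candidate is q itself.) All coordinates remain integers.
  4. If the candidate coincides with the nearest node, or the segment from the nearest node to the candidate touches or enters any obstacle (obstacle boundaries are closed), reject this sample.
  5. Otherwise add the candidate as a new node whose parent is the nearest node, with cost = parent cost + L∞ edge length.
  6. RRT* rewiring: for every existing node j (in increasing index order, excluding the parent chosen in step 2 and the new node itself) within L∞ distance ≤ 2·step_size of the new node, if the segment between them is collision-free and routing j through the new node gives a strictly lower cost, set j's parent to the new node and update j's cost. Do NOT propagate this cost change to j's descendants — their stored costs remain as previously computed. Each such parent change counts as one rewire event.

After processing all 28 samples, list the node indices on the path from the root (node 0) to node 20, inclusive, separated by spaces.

1. q=(19,46) nearest=0 d=44 new=(3,5) → add node 1 parent=0 cost=3
2. q=(2,39) nearest=1 d=34 new=(2,8) → add node 2 parent=1 cost=6
3. q=(19,25) nearest=2 d=17 new=(5,11) → add node 3 parent=2 cost=9
4. q=(13,10) nearest=3 d=8 new=(8,10) → add node 4 parent=3 cost=12
5. q=(28,38) nearest=3 d=27 new=(8,14) → add node 5 parent=3 cost=12
6. q=(9,11) nearest=4 d=1 new=(9,11) → add node 6 parent=4 cost=13
7. q=(20,12) nearest=6 d=11 new=(12,12) → add node 7 parent=6 cost=16
8. q=(22,26) nearest=5 d=14 new=(11,17) → add node 8 parent=5 cost=15
9. q=(10,9) nearest=4 d=2 new=(10,9) → add node 9 parent=4 cost=14
10. q=(32,18) nearest=7 d=20 new=(15,15) → add node 10 parent=7 cost=19
11. q=(15,29) nearest=8 d=12 new=(14,20) → add node 11 parent=8 cost=18
12. q=(14,45) nearest=11 d=25 new=(14,23) → add node 12 parent=11 cost=21
13. q=(23,48) nearest=12 d=25 new=(17,26) → add node 13 parent=12 cost=24
14. q=(12,30) nearest=13 d=5 new=(14,29) → blocked by [12,16]×[26,34], reject
15. q=(19,20) nearest=10 d=5 new=(18,18) → add node 14 parent=10 cost=22
16. q=(10,33) nearest=13 d=7 new=(14,29) → blocked by [12,16]×[26,34], reject
17. q=(12,29) nearest=13 d=5 new=(14,29) → blocked by [12,16]×[26,34], reject
18. q=(6,31) nearest=12 d=8 new=(11,26) → add node 15 parent=12 cost=24
19. q=(31,24) nearest=14 d=13 new=(21,21) → add node 16 parent=14 cost=25
20. q=(17,34) nearest=13 d=8 new=(17,29) → add node 17 parent=13 cost=27
21. q=(28,20) nearest=16 d=7 new=(24,20) → add node 18 parent=16 cost=28
22. q=(22,31) nearest=13 d=5 new=(20,29) → add node 19 parent=13 cost=27
23. q=(4,11) nearest=3 d=1 new=(4,11) → add node 20 parent=3 cost=10
24. q=(24,33) nearest=19 d=4 new=(23,32) → add node 21 parent=19 cost=30
25. q=(3,48) nearest=17 d=19 new=(14,32) → blocked by [12,16]×[26,34], reject
26. q=(5,38) nearest=13 d=12 new=(14,29) → blocked by [12,16]×[26,34], reject
27. q=(5,17) nearest=5 d=3 new=(5,17) → add node 22 parent=5 cost=15
28. q=(7,35) nearest=15 d=9 new=(8,29) → add node 23 parent=15 cost=27

Path: 0 1 2 3 20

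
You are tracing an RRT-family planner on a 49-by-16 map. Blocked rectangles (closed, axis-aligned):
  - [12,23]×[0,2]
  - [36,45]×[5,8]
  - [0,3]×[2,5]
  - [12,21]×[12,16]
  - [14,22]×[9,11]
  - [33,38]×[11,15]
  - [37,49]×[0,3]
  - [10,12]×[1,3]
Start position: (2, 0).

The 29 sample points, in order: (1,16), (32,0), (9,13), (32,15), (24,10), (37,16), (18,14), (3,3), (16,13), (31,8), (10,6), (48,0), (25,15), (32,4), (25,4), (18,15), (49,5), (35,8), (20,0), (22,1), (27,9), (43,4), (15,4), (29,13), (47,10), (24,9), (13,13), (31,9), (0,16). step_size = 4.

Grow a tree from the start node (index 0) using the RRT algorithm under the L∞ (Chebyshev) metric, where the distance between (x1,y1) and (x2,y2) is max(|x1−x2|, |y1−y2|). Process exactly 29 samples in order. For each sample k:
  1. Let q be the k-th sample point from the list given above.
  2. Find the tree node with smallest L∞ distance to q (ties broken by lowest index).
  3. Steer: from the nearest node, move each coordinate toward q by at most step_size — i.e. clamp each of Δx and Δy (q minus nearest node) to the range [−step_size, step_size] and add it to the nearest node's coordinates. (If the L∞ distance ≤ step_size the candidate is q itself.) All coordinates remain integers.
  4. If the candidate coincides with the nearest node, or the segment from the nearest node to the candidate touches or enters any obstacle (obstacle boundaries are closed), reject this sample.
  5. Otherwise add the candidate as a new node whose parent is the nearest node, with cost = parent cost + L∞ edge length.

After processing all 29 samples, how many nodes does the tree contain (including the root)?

1. q=(1,16) nearest=0 d=16 new=(1,4) → blocked by [0,3]×[2,5], reject
2. q=(32,0) nearest=0 d=30 new=(6,0) → add node 1 parent=0 cost=4
3. q=(9,13) nearest=0 d=13 new=(6,4) → add node 2 parent=0 cost=4
4. q=(32,15) nearest=1 d=26 new=(10,4) → add node 3 parent=1 cost=8
5. q=(24,10) nearest=3 d=14 new=(14,8) → add node 4 parent=3 cost=12
6. q=(37,16) nearest=4 d=23 new=(18,12) → blocked by [12,21]×[12,16], reject
7. q=(18,14) nearest=4 d=6 new=(18,12) → blocked by [12,21]×[12,16], reject
8. q=(3,3) nearest=0 d=3 new=(3,3) → blocked by [0,3]×[2,5], reject
9. q=(16,13) nearest=4 d=5 new=(16,12) → blocked by [12,21]×[12,16], reject
10. q=(31,8) nearest=4 d=17 new=(18,8) → add node 5 parent=4 cost=16
11. q=(10,6) nearest=3 d=2 new=(10,6) → add node 6 parent=3 cost=10
12. q=(48,0) nearest=5 d=30 new=(22,4) → add node 7 parent=5 cost=20
13. q=(25,15) nearest=5 d=7 new=(22,12) → blocked by [14,22]×[9,11], reject
14. q=(32,4) nearest=7 d=10 new=(26,4) → add node 8 parent=7 cost=24
15. q=(25,4) nearest=8 d=1 new=(25,4) → add node 9 parent=8 cost=25
16. q=(18,15) nearest=4 d=7 new=(18,12) → blocked by [12,21]×[12,16], reject
17. q=(49,5) nearest=8 d=23 new=(30,5) → add node 10 parent=8 cost=28
18. q=(35,8) nearest=10 d=5 new=(34,8) → add node 11 parent=10 cost=32
19. q=(20,0) nearest=7 d=4 new=(20,0) → blocked by [12,23]×[0,2], reject
20. q=(22,1) nearest=7 d=3 new=(22,1) → blocked by [12,23]×[0,2], reject
21. q=(27,9) nearest=10 d=4 new=(27,9) → add node 12 parent=10 cost=32
22. q=(43,4) nearest=11 d=9 new=(38,4) → blocked by [36,45]×[5,8], reject
23. q=(15,4) nearest=4 d=4 new=(15,4) → add node 13 parent=4 cost=16
24. q=(29,13) nearest=12 d=4 new=(29,13) → add node 14 parent=12 cost=36
25. q=(47,10) nearest=11 d=13 new=(38,10) → add node 15 parent=11 cost=36
26. q=(24,9) nearest=12 d=3 new=(24,9) → add node 16 parent=12 cost=35
27. q=(13,13) nearest=4 d=5 new=(13,12) → blocked by [12,21]×[12,16], reject
28. q=(31,9) nearest=11 d=3 new=(31,9) → add node 17 parent=11 cost=35
29. q=(0,16) nearest=6 d=10 new=(6,10) → add node 18 parent=6 cost=14

Node count: 19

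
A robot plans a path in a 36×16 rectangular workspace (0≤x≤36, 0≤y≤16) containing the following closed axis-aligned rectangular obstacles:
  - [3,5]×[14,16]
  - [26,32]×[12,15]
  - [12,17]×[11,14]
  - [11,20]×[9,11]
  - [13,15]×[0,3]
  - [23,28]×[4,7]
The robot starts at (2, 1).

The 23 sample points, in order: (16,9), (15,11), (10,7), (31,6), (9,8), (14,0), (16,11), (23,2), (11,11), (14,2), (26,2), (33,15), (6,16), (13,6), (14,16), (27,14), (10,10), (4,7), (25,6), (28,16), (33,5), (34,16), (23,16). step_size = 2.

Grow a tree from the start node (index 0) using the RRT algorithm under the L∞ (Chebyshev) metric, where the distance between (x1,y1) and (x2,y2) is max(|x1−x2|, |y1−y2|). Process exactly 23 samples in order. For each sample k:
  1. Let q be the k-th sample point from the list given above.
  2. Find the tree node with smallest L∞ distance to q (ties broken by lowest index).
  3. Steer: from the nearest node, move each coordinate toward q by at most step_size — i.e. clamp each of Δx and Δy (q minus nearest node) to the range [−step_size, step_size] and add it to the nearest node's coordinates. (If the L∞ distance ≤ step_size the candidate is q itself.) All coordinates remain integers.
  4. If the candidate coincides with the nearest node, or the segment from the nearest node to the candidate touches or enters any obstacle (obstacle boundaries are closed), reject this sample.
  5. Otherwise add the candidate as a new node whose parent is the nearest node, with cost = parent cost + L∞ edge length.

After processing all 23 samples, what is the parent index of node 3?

Parent of node 3: 2

1. q=(16,9) nearest=0 d=14 new=(4,3) → add node 1 parent=0 cost=2
2. q=(15,11) nearest=1 d=11 new=(6,5) → add node 2 parent=1 cost=4
3. q=(10,7) nearest=2 d=4 new=(8,7) → add node 3 parent=2 cost=6
4. q=(31,6) nearest=3 d=23 new=(10,6) → add node 4 parent=3 cost=8
5. q=(9,8) nearest=3 d=1 new=(9,8) → add node 5 parent=3 cost=7
6. q=(14,0) nearest=4 d=6 new=(12,4) → add node 6 parent=4 cost=10
7. q=(16,11) nearest=4 d=6 new=(12,8) → add node 7 parent=4 cost=10
8. q=(23,2) nearest=6 d=11 new=(14,2) → blocked by [13,15]×[0,3], reject
9. q=(11,11) nearest=5 d=3 new=(11,10) → blocked by [11,20]×[9,11], reject
10. q=(14,2) nearest=6 d=2 new=(14,2) → blocked by [13,15]×[0,3], reject
11. q=(26,2) nearest=6 d=14 new=(14,2) → blocked by [13,15]×[0,3], reject
12. q=(33,15) nearest=6 d=21 new=(14,6) → add node 8 parent=6 cost=12
13. q=(6,16) nearest=5 d=8 new=(7,10) → add node 9 parent=5 cost=9
14. q=(13,6) nearest=8 d=1 new=(13,6) → add node 10 parent=8 cost=13
15. q=(14,16) nearest=9 d=7 new=(9,12) → add node 11 parent=9 cost=11
16. q=(27,14) nearest=8 d=13 new=(16,8) → add node 12 parent=8 cost=14
17. q=(10,10) nearest=5 d=2 new=(10,10) → add node 13 parent=5 cost=9
18. q=(4,7) nearest=2 d=2 new=(4,7) → add node 14 parent=2 cost=6
19. q=(25,6) nearest=12 d=9 new=(18,6) → add node 15 parent=12 cost=16
20. q=(28,16) nearest=15 d=10 new=(20,8) → add node 16 parent=15 cost=18
21. q=(33,5) nearest=16 d=13 new=(22,6) → add node 17 parent=16 cost=20
22. q=(34,16) nearest=17 d=12 new=(24,8) → blocked by [23,28]×[4,7], reject
23. q=(23,16) nearest=12 d=8 new=(18,10) → blocked by [11,20]×[9,11], reject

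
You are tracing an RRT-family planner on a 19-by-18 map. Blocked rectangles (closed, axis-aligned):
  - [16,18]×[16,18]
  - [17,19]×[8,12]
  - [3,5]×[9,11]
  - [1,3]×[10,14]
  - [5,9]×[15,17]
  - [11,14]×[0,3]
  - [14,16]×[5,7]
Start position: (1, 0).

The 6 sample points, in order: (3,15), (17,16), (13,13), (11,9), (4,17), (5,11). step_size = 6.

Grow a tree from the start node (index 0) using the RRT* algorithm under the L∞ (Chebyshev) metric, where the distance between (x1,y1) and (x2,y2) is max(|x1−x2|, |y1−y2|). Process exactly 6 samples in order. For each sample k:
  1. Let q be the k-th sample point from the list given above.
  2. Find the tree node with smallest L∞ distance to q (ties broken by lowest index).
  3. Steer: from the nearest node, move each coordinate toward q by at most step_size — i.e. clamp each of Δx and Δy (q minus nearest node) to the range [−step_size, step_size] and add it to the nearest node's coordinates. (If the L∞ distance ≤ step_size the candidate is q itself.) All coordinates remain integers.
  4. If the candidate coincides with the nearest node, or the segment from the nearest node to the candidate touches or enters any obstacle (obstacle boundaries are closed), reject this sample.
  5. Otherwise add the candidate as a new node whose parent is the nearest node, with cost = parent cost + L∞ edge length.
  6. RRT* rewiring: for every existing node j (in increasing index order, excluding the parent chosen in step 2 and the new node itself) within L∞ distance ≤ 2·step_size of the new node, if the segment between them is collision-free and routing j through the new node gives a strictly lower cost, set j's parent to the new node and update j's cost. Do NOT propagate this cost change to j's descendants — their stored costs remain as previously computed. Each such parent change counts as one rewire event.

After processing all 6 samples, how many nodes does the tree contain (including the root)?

1. q=(3,15) nearest=0 d=15 new=(3,6) → add node 1 parent=0 cost=6
2. q=(17,16) nearest=1 d=14 new=(9,12) → add node 2 parent=1 cost=12
3. q=(13,13) nearest=2 d=4 new=(13,13) → add node 3 parent=2 cost=16
4. q=(11,9) nearest=2 d=3 new=(11,9) → add node 4 parent=2 cost=15
5. q=(4,17) nearest=2 d=5 new=(4,17) → blocked by [5,9]×[15,17], reject
6. q=(5,11) nearest=2 d=4 new=(5,11) → blocked by [3,5]×[9,11], reject

Node count: 5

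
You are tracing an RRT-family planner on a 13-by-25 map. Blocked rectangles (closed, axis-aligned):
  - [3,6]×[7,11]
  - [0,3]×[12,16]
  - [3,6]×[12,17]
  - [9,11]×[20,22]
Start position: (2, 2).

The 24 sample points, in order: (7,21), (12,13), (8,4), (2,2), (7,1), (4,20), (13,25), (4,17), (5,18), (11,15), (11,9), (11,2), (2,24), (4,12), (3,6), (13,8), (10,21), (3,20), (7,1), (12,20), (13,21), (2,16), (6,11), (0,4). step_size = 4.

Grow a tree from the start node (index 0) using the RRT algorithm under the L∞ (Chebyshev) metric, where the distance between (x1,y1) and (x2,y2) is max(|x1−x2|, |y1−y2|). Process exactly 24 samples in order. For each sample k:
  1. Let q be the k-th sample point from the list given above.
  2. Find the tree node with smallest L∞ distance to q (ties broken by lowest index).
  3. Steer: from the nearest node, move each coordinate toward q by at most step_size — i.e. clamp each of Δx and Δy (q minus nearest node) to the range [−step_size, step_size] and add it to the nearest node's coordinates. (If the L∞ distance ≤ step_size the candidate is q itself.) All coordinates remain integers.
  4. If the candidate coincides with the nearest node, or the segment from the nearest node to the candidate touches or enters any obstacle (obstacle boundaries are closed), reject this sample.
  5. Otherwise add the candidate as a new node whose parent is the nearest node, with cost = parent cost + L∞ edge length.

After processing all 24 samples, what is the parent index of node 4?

Parent of node 4: 3

1. q=(7,21) nearest=0 d=19 new=(6,6) → add node 1 parent=0 cost=4
2. q=(12,13) nearest=1 d=7 new=(10,10) → add node 2 parent=1 cost=8
3. q=(8,4) nearest=1 d=2 new=(8,4) → add node 3 parent=1 cost=6
4. q=(2,2) nearest=0 d=0 → coincident, reject
5. q=(7,1) nearest=3 d=3 new=(7,1) → add node 4 parent=3 cost=9
6. q=(4,20) nearest=2 d=10 new=(6,14) → blocked by [3,6]×[12,17], reject
7. q=(13,25) nearest=2 d=15 new=(13,14) → add node 5 parent=2 cost=12
8. q=(4,17) nearest=2 d=7 new=(6,14) → blocked by [3,6]×[12,17], reject
9. q=(5,18) nearest=2 d=8 new=(6,14) → blocked by [3,6]×[12,17], reject
10. q=(11,15) nearest=5 d=2 new=(11,15) → add node 6 parent=5 cost=14
11. q=(11,9) nearest=2 d=1 new=(11,9) → add node 7 parent=2 cost=9
12. q=(11,2) nearest=3 d=3 new=(11,2) → add node 8 parent=3 cost=9
13. q=(2,24) nearest=6 d=9 new=(7,19) → add node 9 parent=6 cost=18
14. q=(4,12) nearest=1 d=6 new=(4,10) → blocked by [3,6]×[7,11], reject
15. q=(3,6) nearest=1 d=3 new=(3,6) → add node 10 parent=1 cost=7
16. q=(13,8) nearest=7 d=2 new=(13,8) → add node 11 parent=7 cost=11
17. q=(10,21) nearest=9 d=3 new=(10,21) → blocked by [9,11]×[20,22], reject
18. q=(3,20) nearest=9 d=4 new=(3,20) → add node 12 parent=9 cost=22
19. q=(7,1) nearest=4 d=0 → coincident, reject
20. q=(12,20) nearest=6 d=5 new=(12,19) → add node 13 parent=6 cost=18
21. q=(13,21) nearest=13 d=2 new=(13,21) → add node 14 parent=13 cost=20
22. q=(2,16) nearest=12 d=4 new=(2,16) → blocked by [0,3]×[12,16], reject
23. q=(6,11) nearest=2 d=4 new=(6,11) → blocked by [3,6]×[7,11], reject
24. q=(0,4) nearest=0 d=2 new=(0,4) → add node 15 parent=0 cost=2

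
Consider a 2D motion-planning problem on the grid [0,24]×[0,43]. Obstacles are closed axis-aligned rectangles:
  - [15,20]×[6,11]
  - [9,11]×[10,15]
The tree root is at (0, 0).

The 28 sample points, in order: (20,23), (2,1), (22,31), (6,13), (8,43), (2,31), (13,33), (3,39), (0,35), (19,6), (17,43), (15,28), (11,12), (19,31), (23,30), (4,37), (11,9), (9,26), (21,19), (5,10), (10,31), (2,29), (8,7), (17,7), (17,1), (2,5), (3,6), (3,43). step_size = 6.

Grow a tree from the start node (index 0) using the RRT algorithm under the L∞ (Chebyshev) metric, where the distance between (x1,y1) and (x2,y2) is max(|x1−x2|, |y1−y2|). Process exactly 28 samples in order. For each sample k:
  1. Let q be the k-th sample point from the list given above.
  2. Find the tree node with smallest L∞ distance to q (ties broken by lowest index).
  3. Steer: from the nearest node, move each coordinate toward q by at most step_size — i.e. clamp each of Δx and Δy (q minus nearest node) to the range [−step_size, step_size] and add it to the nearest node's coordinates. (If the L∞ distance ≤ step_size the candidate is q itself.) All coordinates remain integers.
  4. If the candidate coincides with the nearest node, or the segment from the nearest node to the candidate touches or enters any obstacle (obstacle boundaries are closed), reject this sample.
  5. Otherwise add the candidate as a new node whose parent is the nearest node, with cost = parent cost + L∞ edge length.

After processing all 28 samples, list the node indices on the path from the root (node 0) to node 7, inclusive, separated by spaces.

1. q=(20,23) nearest=0 d=23 new=(6,6) → add node 1 parent=0 cost=6
2. q=(2,1) nearest=0 d=2 new=(2,1) → add node 2 parent=0 cost=2
3. q=(22,31) nearest=1 d=25 new=(12,12) → blocked by [9,11]×[10,15], reject
4. q=(6,13) nearest=1 d=7 new=(6,12) → add node 3 parent=1 cost=12
5. q=(8,43) nearest=3 d=31 new=(8,18) → add node 4 parent=3 cost=18
6. q=(2,31) nearest=4 d=13 new=(2,24) → add node 5 parent=4 cost=24
7. q=(13,33) nearest=5 d=11 new=(8,30) → add node 6 parent=5 cost=30
8. q=(3,39) nearest=6 d=9 new=(3,36) → add node 7 parent=6 cost=36
9. q=(0,35) nearest=7 d=3 new=(0,35) → add node 8 parent=7 cost=39
10. q=(19,6) nearest=4 d=12 new=(14,12) → blocked by [9,11]×[10,15], reject
11. q=(17,43) nearest=6 d=13 new=(14,36) → add node 9 parent=6 cost=36
12. q=(15,28) nearest=6 d=7 new=(14,28) → add node 10 parent=6 cost=36
13. q=(11,12) nearest=3 d=5 new=(11,12) → blocked by [9,11]×[10,15], reject
14. q=(19,31) nearest=9 d=5 new=(19,31) → add node 11 parent=9 cost=41
15. q=(23,30) nearest=11 d=4 new=(23,30) → add node 12 parent=11 cost=45
16. q=(4,37) nearest=7 d=1 new=(4,37) → add node 13 parent=7 cost=37
17. q=(11,9) nearest=1 d=5 new=(11,9) → add node 14 parent=1 cost=11
18. q=(9,26) nearest=6 d=4 new=(9,26) → add node 15 parent=6 cost=34
19. q=(21,19) nearest=10 d=9 new=(20,22) → add node 16 parent=10 cost=42
20. q=(5,10) nearest=3 d=2 new=(5,10) → add node 17 parent=3 cost=14
21. q=(10,31) nearest=6 d=2 new=(10,31) → add node 18 parent=6 cost=32
22. q=(2,29) nearest=5 d=5 new=(2,29) → add node 19 parent=5 cost=29
23. q=(8,7) nearest=1 d=2 new=(8,7) → add node 20 parent=1 cost=8
24. q=(17,7) nearest=14 d=6 new=(17,7) → blocked by [15,20]×[6,11], reject
25. q=(17,1) nearest=14 d=8 new=(17,3) → add node 21 parent=14 cost=17
26. q=(2,5) nearest=1 d=4 new=(2,5) → add node 22 parent=1 cost=10
27. q=(3,6) nearest=22 d=1 new=(3,6) → add node 23 parent=22 cost=11
28. q=(3,43) nearest=13 d=6 new=(3,43) → add node 24 parent=13 cost=43

Path: 0 1 3 4 5 6 7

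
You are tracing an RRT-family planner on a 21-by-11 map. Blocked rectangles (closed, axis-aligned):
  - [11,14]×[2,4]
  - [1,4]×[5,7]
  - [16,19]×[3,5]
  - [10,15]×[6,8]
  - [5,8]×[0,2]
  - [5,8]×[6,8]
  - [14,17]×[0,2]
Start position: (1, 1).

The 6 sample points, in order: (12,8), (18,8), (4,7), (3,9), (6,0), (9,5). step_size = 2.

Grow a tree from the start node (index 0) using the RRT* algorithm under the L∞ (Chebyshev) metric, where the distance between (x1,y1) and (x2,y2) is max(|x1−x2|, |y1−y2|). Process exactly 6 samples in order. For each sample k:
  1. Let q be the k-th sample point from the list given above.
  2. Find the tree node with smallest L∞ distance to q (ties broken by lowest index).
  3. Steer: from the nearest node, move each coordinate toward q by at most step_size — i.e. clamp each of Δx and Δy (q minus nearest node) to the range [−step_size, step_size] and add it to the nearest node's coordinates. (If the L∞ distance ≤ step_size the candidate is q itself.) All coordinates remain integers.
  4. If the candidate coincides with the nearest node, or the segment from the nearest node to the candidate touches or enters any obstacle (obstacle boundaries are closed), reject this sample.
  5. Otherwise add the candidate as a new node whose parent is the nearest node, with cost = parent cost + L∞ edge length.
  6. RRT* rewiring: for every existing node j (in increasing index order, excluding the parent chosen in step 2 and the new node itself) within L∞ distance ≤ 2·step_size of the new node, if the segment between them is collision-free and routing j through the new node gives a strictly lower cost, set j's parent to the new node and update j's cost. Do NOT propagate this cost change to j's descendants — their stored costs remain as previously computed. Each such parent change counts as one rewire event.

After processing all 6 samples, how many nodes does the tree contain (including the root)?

Node count: 4

1. q=(12,8) nearest=0 d=11 new=(3,3) → add node 1 parent=0 cost=2
2. q=(18,8) nearest=1 d=15 new=(5,5) → add node 2 parent=1 cost=4
3. q=(4,7) nearest=2 d=2 new=(4,7) → blocked by [1,4]×[5,7], reject
4. q=(3,9) nearest=2 d=4 new=(3,7) → blocked by [1,4]×[5,7], reject
5. q=(6,0) nearest=1 d=3 new=(5,1) → blocked by [5,8]×[0,2], reject
6. q=(9,5) nearest=2 d=4 new=(7,5) → add node 3 parent=2 cost=6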